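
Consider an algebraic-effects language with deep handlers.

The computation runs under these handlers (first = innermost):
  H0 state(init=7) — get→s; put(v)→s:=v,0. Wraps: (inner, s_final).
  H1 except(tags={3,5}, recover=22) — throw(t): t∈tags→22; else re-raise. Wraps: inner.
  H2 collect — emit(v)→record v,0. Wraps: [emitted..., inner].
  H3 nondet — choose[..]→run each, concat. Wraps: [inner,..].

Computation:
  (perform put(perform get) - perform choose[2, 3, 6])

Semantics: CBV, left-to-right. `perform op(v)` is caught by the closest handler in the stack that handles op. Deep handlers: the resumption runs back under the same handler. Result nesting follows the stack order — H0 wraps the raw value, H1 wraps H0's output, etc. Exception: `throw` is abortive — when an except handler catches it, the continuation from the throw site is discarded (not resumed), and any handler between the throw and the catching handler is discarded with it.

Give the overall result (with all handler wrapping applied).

Step-by-step:
get @ H0 ⇒ 7
put(7) @ H0 ⇒ s:=7
choose[2, 3, 6] @ H3
  branch[0] choose=2:
    H0 returns (-2, 7)
    H1 returns (-2, 7)
    H2 returns [(-2, 7)]
    H3 returns [[(-2, 7)]]
  branch[1] choose=3:
    H0 returns (-3, 7)
    H1 returns (-3, 7)
    H2 returns [(-3, 7)]
    H3 returns [[(-3, 7)]]
  branch[2] choose=6:
    H0 returns (-6, 7)
    H1 returns (-6, 7)
    H2 returns [(-6, 7)]
    H3 returns [[(-6, 7)]]
= [[(-2, 7)], [(-3, 7)], [(-6, 7)]]

Answer: [[(-2, 7)], [(-3, 7)], [(-6, 7)]]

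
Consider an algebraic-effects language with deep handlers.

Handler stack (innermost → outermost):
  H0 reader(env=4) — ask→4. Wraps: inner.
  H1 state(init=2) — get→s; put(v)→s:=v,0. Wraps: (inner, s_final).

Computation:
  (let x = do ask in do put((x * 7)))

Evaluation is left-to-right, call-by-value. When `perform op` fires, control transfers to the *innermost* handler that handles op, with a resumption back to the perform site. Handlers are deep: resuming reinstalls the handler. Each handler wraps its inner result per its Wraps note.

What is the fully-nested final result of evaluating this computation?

Answer: (0, 28)

Step-by-step:
ask @ H0 ⇒ 4
put(28) @ H1 ⇒ s:=28
H0 returns 0
H1 returns (0, 28)
= (0, 28)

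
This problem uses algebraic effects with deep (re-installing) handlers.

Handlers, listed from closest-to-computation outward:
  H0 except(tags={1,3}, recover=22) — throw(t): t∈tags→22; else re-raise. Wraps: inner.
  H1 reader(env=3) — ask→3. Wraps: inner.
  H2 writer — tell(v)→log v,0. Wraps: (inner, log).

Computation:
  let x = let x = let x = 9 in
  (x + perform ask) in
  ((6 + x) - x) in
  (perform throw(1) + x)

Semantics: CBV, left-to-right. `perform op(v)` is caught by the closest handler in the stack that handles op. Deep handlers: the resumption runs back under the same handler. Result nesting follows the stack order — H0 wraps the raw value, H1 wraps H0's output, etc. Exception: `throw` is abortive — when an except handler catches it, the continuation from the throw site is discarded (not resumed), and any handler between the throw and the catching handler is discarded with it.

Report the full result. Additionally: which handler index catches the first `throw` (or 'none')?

Working:
ask @ H1 ⇒ 3
throw(1) @ H0 caught ⇒ 22
H1 returns 22
H2 returns (22, ())
= (22, ())

Answer: (22, ()) ; first throw caught by: H0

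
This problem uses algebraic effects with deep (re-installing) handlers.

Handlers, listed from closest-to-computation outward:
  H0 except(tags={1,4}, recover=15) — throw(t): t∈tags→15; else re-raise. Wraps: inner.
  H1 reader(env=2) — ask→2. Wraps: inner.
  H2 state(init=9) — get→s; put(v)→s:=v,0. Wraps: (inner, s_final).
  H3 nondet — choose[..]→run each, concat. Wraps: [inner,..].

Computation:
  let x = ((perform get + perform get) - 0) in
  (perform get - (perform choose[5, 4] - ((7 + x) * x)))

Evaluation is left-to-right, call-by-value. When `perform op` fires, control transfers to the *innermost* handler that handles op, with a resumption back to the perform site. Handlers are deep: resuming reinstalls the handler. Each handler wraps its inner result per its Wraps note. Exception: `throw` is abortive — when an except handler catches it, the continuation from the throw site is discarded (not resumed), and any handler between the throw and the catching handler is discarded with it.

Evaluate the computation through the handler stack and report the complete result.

Answer: [(454, 9), (455, 9)]

Step-by-step:
get @ H2 ⇒ 9
get @ H2 ⇒ 9
get @ H2 ⇒ 9
choose[5, 4] @ H3
  branch[0] choose=5:
    H0 returns 454
    H1 returns 454
    H2 returns (454, 9)
    H3 returns [(454, 9)]
  branch[1] choose=4:
    H0 returns 455
    H1 returns 455
    H2 returns (455, 9)
    H3 returns [(455, 9)]
= [(454, 9), (455, 9)]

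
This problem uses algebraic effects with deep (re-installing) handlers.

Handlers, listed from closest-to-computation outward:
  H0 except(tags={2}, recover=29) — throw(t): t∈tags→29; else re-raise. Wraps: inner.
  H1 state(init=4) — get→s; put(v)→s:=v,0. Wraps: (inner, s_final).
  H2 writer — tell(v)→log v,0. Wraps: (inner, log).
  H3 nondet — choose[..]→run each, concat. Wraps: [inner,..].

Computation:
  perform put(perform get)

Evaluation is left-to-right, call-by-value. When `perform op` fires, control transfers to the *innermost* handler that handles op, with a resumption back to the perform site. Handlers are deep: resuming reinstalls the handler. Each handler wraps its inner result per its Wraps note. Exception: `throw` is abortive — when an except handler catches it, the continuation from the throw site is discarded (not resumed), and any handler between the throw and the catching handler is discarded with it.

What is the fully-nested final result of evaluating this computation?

Working:
get @ H1 ⇒ 4
put(4) @ H1 ⇒ s:=4
H0 returns 0
H1 returns (0, 4)
H2 returns ((0, 4), ())
H3 returns [((0, 4), ())]
= [((0, 4), ())]

Answer: [((0, 4), ())]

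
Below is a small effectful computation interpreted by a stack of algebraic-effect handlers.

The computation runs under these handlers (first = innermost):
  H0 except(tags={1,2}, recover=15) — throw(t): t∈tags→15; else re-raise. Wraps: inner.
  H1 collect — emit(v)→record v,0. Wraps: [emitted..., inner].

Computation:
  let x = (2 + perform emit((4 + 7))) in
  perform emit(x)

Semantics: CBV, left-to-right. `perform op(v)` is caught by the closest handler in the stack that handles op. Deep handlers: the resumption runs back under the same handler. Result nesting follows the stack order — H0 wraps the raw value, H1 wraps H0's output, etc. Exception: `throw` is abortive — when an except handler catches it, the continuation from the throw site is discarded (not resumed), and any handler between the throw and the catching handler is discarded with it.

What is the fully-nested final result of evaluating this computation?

Working:
emit(11) @ H1 ⇒ out+=11
emit(2) @ H1 ⇒ out+=2
H0 returns 0
H1 returns [11, 2, 0]
= [11, 2, 0]

Answer: [11, 2, 0]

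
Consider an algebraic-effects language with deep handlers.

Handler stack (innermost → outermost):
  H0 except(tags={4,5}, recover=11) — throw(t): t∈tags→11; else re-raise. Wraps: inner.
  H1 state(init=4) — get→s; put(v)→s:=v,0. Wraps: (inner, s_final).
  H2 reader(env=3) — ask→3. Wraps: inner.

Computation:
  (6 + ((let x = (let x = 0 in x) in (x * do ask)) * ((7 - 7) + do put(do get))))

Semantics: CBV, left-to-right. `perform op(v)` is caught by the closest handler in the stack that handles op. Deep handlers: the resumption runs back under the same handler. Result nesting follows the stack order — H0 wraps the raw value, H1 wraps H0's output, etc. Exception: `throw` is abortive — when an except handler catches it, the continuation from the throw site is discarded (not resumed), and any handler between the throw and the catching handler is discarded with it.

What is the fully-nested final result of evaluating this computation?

Working:
ask @ H2 ⇒ 3
get @ H1 ⇒ 4
put(4) @ H1 ⇒ s:=4
H0 returns 6
H1 returns (6, 4)
H2 returns (6, 4)
= (6, 4)

Answer: (6, 4)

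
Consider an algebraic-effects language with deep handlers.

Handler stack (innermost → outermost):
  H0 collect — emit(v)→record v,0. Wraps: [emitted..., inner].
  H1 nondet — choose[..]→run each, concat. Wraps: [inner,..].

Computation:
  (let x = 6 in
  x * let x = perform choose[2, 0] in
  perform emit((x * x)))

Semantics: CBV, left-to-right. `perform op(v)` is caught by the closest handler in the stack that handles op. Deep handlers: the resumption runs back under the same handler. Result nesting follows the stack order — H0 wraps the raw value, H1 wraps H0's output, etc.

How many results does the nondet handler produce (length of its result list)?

Answer: 2

Working:
choose[2, 0] @ H1
  branch[0] choose=2:
    emit(4) @ H0 ⇒ out+=4
    H0 returns [4, 0]
    H1 returns [[4, 0]]
  branch[1] choose=0:
    emit(0) @ H0 ⇒ out+=0
    H0 returns [0, 0]
    H1 returns [[0, 0]]
= [[4, 0], [0, 0]]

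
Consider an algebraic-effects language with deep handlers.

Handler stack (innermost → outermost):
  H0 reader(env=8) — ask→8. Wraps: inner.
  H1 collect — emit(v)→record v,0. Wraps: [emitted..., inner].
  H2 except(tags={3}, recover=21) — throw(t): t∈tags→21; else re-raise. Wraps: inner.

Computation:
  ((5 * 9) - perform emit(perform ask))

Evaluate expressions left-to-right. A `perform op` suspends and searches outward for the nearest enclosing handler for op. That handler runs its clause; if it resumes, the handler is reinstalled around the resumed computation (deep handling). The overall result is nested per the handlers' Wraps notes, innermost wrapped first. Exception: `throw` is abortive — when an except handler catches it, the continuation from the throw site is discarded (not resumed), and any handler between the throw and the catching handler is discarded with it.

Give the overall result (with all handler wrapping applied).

Answer: [8, 45]

Step-by-step:
ask @ H0 ⇒ 8
emit(8) @ H1 ⇒ out+=8
H0 returns 45
H1 returns [8, 45]
H2 returns [8, 45]
= [8, 45]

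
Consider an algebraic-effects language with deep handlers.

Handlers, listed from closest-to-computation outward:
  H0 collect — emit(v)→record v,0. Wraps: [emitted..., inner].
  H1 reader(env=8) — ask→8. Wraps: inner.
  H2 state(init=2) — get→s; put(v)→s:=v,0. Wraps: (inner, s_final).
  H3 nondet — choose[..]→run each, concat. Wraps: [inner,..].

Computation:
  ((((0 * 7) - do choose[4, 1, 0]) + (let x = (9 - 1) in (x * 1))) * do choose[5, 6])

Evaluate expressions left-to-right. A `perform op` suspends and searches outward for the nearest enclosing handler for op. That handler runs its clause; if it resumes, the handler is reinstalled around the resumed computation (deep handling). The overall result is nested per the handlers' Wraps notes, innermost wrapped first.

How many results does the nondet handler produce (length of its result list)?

Answer: 6

Working:
choose[4, 1, 0] @ H3
  branch[0] choose=4:
    choose[5, 6] @ H3
      branch[0] choose=5:
        H0 returns [20]
        H1 returns [20]
        H2 returns ([20], 2)
        H3 returns [([20], 2)]
      branch[1] choose=6:
        H0 returns [24]
        H1 returns [24]
        H2 returns ([24], 2)
        H3 returns [([24], 2)]
  branch[1] choose=1:
    choose[5, 6] @ H3
      branch[0] choose=5:
        H0 returns [35]
        H1 returns [35]
        H2 returns ([35], 2)
        H3 returns [([35], 2)]
      branch[1] choose=6:
        H0 returns [42]
        H1 returns [42]
        H2 returns ([42], 2)
        H3 returns [([42], 2)]
  branch[2] choose=0:
    choose[5, 6] @ H3
      branch[0] choose=5:
        H0 returns [40]
        H1 returns [40]
        H2 returns ([40], 2)
        H3 returns [([40], 2)]
      branch[1] choose=6:
        H0 returns [48]
        H1 returns [48]
        H2 returns ([48], 2)
        H3 returns [([48], 2)]
= [([20], 2), ([24], 2), ([35], 2), ([42], 2), ([40], 2), ([48], 2)]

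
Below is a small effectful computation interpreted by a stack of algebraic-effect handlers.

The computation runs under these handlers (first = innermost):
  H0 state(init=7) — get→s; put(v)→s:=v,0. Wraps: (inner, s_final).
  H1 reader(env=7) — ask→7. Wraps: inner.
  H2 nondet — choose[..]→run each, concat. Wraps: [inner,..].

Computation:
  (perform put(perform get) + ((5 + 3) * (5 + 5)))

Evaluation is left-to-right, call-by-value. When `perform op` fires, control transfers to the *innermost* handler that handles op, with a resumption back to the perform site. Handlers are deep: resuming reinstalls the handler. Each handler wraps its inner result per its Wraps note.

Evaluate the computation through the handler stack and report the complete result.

Answer: [(80, 7)]

Evaluation trace:
get @ H0 ⇒ 7
put(7) @ H0 ⇒ s:=7
H0 returns (80, 7)
H1 returns (80, 7)
H2 returns [(80, 7)]
= [(80, 7)]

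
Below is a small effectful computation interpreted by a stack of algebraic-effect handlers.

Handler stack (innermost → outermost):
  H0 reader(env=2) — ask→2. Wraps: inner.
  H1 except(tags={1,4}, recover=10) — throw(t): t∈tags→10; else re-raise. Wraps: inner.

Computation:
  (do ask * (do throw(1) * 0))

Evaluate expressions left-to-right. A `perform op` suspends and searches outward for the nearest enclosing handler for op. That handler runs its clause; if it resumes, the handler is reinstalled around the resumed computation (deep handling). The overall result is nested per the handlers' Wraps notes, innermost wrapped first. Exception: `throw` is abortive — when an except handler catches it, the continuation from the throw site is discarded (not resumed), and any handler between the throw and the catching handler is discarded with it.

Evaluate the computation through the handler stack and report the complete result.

Evaluation trace:
ask @ H0 ⇒ 2
throw(1) @ H1 caught ⇒ 10
= 10

Answer: 10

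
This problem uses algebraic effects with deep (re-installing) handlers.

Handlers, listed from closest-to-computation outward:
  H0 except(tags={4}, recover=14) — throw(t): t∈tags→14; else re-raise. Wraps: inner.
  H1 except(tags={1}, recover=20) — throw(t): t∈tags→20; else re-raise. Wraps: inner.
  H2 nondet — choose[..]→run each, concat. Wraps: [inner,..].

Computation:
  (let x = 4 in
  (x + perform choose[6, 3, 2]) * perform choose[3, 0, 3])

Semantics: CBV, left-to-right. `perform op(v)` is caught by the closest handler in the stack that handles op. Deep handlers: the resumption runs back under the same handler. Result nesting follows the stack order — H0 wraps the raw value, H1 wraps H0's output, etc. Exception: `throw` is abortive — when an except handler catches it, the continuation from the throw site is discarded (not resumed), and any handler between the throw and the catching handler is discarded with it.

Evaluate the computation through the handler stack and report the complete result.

Evaluation trace:
choose[6, 3, 2] @ H2
  branch[0] choose=6:
    choose[3, 0, 3] @ H2
      branch[0] choose=3:
        H0 returns 30
        H1 returns 30
        H2 returns [30]
      branch[1] choose=0:
        H0 returns 0
        H1 returns 0
        H2 returns [0]
      branch[2] choose=3:
        H0 returns 30
        H1 returns 30
        H2 returns [30]
  branch[1] choose=3:
    choose[3, 0, 3] @ H2
      branch[0] choose=3:
        H0 returns 21
        H1 returns 21
        H2 returns [21]
      branch[1] choose=0:
        H0 returns 0
        H1 returns 0
        H2 returns [0]
      branch[2] choose=3:
        H0 returns 21
        H1 returns 21
        H2 returns [21]
  branch[2] choose=2:
    choose[3, 0, 3] @ H2
      branch[0] choose=3:
        H0 returns 18
        H1 returns 18
        H2 returns [18]
      branch[1] choose=0:
        H0 returns 0
        H1 returns 0
        H2 returns [0]
      branch[2] choose=3:
        H0 returns 18
        H1 returns 18
        H2 returns [18]
= [30, 0, 30, 21, 0, 21, 18, 0, 18]

Answer: [30, 0, 30, 21, 0, 21, 18, 0, 18]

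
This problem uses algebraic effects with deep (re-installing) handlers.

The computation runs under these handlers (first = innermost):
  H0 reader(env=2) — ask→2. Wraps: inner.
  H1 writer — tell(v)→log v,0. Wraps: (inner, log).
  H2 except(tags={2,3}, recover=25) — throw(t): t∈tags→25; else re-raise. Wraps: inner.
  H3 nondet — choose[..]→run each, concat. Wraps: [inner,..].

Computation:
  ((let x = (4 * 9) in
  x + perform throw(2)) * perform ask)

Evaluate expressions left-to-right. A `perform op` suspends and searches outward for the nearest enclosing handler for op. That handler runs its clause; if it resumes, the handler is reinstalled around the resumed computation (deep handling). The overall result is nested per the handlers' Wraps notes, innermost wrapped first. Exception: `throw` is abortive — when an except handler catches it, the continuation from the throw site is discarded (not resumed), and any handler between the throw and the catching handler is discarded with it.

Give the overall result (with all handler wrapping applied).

Answer: [25]

Evaluation trace:
throw(2) @ H2 caught ⇒ 25
H3 returns [25]
= [25]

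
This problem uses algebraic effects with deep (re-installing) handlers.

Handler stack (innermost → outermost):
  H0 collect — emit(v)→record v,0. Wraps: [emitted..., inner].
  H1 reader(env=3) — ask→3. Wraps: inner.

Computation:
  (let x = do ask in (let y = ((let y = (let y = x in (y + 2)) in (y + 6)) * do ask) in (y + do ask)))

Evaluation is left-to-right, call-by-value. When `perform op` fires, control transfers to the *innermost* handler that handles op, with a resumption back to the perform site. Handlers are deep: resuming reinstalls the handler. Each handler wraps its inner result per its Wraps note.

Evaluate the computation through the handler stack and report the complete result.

Evaluation trace:
ask @ H1 ⇒ 3
ask @ H1 ⇒ 3
ask @ H1 ⇒ 3
H0 returns [36]
H1 returns [36]
= [36]

Answer: [36]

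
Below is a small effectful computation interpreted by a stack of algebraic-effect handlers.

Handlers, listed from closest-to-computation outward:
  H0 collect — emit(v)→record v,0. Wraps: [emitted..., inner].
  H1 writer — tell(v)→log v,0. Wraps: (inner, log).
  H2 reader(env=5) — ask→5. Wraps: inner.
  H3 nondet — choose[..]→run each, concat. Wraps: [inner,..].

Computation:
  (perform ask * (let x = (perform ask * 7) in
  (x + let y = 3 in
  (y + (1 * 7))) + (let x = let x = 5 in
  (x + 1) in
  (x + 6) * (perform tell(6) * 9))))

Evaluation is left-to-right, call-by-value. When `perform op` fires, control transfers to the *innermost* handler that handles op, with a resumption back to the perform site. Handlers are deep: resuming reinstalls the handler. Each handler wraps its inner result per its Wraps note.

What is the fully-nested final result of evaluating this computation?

Answer: [([225], (6))]

Step-by-step:
ask @ H2 ⇒ 5
ask @ H2 ⇒ 5
tell(6) @ H1 ⇒ log+=6
H0 returns [225]
H1 returns ([225], (6))
H2 returns ([225], (6))
H3 returns [([225], (6))]
= [([225], (6))]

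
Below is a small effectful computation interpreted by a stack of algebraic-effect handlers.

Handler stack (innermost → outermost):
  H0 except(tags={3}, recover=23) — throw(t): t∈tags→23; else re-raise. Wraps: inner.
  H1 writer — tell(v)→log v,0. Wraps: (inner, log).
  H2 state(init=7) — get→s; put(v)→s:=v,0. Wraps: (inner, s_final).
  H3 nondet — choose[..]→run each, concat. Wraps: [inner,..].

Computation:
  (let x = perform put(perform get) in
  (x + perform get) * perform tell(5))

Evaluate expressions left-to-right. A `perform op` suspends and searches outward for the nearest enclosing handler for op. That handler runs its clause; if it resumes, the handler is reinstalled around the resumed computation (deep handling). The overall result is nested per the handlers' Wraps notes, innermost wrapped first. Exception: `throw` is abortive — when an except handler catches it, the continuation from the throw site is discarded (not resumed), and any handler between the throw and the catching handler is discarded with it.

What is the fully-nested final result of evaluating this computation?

Answer: [((0, (5)), 7)]

Working:
get @ H2 ⇒ 7
put(7) @ H2 ⇒ s:=7
get @ H2 ⇒ 7
tell(5) @ H1 ⇒ log+=5
H0 returns 0
H1 returns (0, (5))
H2 returns ((0, (5)), 7)
H3 returns [((0, (5)), 7)]
= [((0, (5)), 7)]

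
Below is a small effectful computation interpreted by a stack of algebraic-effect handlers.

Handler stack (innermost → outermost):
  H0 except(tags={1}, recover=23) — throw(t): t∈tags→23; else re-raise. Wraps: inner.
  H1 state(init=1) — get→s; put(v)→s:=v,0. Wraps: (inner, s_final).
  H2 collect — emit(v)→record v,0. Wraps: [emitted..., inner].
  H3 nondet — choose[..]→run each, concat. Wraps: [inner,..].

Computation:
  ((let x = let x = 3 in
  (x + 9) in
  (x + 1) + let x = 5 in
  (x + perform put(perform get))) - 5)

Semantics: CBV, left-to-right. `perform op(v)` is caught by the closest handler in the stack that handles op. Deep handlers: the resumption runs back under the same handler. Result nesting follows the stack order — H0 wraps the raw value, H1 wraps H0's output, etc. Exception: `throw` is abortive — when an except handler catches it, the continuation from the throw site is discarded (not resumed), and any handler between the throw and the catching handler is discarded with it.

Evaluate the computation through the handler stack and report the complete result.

Answer: [[(13, 1)]]

Evaluation trace:
get @ H1 ⇒ 1
put(1) @ H1 ⇒ s:=1
H0 returns 13
H1 returns (13, 1)
H2 returns [(13, 1)]
H3 returns [[(13, 1)]]
= [[(13, 1)]]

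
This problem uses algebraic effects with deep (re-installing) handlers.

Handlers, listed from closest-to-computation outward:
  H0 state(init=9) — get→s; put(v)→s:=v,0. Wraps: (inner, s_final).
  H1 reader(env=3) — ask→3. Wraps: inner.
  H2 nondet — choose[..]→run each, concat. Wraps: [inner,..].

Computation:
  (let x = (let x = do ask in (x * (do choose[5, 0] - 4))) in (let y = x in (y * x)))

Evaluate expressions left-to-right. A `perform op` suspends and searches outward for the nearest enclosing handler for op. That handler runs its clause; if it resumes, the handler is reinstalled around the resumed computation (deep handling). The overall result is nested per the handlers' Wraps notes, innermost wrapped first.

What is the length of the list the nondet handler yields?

Answer: 2

Working:
ask @ H1 ⇒ 3
choose[5, 0] @ H2
  branch[0] choose=5:
    H0 returns (9, 9)
    H1 returns (9, 9)
    H2 returns [(9, 9)]
  branch[1] choose=0:
    H0 returns (144, 9)
    H1 returns (144, 9)
    H2 returns [(144, 9)]
= [(9, 9), (144, 9)]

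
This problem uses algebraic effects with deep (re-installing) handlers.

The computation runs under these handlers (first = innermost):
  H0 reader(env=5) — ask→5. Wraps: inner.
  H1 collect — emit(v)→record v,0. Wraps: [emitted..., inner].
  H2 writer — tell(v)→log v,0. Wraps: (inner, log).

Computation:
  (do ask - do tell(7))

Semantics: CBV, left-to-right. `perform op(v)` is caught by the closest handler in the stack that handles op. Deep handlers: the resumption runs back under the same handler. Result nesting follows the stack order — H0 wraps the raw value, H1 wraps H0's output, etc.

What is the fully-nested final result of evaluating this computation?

Evaluation trace:
ask @ H0 ⇒ 5
tell(7) @ H2 ⇒ log+=7
H0 returns 5
H1 returns [5]
H2 returns ([5], (7))
= ([5], (7))

Answer: ([5], (7))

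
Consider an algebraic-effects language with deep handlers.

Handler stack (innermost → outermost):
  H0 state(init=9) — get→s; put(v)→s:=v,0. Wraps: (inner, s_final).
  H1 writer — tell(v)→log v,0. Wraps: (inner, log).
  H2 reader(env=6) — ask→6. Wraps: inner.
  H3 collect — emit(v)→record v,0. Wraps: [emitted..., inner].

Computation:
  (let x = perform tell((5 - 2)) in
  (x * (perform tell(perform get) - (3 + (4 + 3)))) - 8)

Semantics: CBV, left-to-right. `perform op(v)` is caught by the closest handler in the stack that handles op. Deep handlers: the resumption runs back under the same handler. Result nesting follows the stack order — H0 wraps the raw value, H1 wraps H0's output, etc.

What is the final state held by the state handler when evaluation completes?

Evaluation trace:
tell(3) @ H1 ⇒ log+=3
get @ H0 ⇒ 9
tell(9) @ H1 ⇒ log+=9
H0 returns (-8, 9)
H1 returns ((-8, 9), (3, 9))
H2 returns ((-8, 9), (3, 9))
H3 returns [((-8, 9), (3, 9))]
= [((-8, 9), (3, 9))]

Answer: 9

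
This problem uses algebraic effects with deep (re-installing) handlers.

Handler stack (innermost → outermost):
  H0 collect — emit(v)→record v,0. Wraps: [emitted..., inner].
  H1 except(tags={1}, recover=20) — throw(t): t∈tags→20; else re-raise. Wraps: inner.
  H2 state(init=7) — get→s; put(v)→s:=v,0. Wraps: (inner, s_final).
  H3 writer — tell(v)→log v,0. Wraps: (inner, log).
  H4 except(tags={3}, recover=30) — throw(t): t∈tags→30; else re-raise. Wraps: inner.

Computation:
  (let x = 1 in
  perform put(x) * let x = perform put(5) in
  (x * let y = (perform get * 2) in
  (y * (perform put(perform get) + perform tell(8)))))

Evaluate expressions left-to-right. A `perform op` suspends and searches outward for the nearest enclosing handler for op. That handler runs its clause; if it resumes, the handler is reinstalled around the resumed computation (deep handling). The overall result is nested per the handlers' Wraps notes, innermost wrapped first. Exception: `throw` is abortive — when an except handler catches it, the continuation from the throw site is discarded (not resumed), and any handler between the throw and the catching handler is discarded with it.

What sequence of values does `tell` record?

Answer: (8)

Evaluation trace:
put(1) @ H2 ⇒ s:=1
put(5) @ H2 ⇒ s:=5
get @ H2 ⇒ 5
get @ H2 ⇒ 5
put(5) @ H2 ⇒ s:=5
tell(8) @ H3 ⇒ log+=8
H0 returns [0]
H1 returns [0]
H2 returns ([0], 5)
H3 returns (([0], 5), (8))
H4 returns (([0], 5), (8))
= (([0], 5), (8))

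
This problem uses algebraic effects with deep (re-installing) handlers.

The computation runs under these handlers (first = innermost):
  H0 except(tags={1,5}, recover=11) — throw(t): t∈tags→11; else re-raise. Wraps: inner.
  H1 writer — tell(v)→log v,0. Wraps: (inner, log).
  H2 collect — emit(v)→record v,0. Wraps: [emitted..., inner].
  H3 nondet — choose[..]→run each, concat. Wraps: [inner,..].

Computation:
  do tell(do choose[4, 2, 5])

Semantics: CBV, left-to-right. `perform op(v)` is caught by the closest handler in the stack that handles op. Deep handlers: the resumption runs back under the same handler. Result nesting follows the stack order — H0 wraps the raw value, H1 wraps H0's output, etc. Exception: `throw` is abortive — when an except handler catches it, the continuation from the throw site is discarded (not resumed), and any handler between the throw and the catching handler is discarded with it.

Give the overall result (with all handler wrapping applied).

Evaluation trace:
choose[4, 2, 5] @ H3
  branch[0] choose=4:
    tell(4) @ H1 ⇒ log+=4
    H0 returns 0
    H1 returns (0, (4))
    H2 returns [(0, (4))]
    H3 returns [[(0, (4))]]
  branch[1] choose=2:
    tell(2) @ H1 ⇒ log+=2
    H0 returns 0
    H1 returns (0, (2))
    H2 returns [(0, (2))]
    H3 returns [[(0, (2))]]
  branch[2] choose=5:
    tell(5) @ H1 ⇒ log+=5
    H0 returns 0
    H1 returns (0, (5))
    H2 returns [(0, (5))]
    H3 returns [[(0, (5))]]
= [[(0, (4))], [(0, (2))], [(0, (5))]]

Answer: [[(0, (4))], [(0, (2))], [(0, (5))]]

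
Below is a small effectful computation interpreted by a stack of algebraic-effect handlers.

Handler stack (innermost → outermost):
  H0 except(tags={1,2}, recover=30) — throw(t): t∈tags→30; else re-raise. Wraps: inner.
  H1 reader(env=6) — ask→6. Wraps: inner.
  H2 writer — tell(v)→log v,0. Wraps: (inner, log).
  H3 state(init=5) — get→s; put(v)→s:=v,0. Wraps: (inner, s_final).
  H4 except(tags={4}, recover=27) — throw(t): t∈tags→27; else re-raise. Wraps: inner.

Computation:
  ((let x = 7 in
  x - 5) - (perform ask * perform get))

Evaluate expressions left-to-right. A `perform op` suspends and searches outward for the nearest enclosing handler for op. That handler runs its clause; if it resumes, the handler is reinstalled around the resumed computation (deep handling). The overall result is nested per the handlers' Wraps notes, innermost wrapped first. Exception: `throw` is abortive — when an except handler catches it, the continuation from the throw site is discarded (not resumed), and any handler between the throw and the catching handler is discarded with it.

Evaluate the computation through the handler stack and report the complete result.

Working:
ask @ H1 ⇒ 6
get @ H3 ⇒ 5
H0 returns -28
H1 returns -28
H2 returns (-28, ())
H3 returns ((-28, ()), 5)
H4 returns ((-28, ()), 5)
= ((-28, ()), 5)

Answer: ((-28, ()), 5)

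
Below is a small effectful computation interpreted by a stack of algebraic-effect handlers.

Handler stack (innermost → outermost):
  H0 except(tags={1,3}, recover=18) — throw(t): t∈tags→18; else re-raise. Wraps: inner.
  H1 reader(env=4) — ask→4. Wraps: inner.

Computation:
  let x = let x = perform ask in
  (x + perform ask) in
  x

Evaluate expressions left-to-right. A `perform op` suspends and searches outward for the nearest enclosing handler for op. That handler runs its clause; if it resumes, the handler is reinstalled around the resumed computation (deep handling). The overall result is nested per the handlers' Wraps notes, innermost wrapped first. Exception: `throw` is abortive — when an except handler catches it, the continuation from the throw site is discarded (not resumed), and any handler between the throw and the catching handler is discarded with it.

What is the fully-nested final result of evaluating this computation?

Working:
ask @ H1 ⇒ 4
ask @ H1 ⇒ 4
H0 returns 8
H1 returns 8
= 8

Answer: 8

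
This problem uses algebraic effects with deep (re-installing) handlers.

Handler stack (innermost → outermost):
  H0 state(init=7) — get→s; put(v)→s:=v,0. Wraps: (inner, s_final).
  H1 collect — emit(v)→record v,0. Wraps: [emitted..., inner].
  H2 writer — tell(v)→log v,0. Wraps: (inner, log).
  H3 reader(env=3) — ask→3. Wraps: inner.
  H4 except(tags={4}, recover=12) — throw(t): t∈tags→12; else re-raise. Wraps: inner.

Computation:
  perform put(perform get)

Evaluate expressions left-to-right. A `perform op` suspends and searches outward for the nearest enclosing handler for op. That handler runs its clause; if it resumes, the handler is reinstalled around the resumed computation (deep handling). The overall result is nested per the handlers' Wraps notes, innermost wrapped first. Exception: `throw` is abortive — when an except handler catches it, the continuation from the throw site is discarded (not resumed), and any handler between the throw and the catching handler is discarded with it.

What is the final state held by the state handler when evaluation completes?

Answer: 7

Step-by-step:
get @ H0 ⇒ 7
put(7) @ H0 ⇒ s:=7
H0 returns (0, 7)
H1 returns [(0, 7)]
H2 returns ([(0, 7)], ())
H3 returns ([(0, 7)], ())
H4 returns ([(0, 7)], ())
= ([(0, 7)], ())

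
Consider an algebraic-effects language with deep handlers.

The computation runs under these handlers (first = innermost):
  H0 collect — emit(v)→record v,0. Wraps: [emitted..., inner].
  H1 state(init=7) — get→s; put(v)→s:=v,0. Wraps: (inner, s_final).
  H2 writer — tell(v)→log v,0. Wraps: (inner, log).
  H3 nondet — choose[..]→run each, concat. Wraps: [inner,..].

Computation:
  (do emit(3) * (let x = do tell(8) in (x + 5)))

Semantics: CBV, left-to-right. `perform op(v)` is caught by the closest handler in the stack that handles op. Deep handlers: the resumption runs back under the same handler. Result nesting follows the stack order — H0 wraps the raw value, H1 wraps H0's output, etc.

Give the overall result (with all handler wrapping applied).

Answer: [(([3, 0], 7), (8))]

Step-by-step:
emit(3) @ H0 ⇒ out+=3
tell(8) @ H2 ⇒ log+=8
H0 returns [3, 0]
H1 returns ([3, 0], 7)
H2 returns (([3, 0], 7), (8))
H3 returns [(([3, 0], 7), (8))]
= [(([3, 0], 7), (8))]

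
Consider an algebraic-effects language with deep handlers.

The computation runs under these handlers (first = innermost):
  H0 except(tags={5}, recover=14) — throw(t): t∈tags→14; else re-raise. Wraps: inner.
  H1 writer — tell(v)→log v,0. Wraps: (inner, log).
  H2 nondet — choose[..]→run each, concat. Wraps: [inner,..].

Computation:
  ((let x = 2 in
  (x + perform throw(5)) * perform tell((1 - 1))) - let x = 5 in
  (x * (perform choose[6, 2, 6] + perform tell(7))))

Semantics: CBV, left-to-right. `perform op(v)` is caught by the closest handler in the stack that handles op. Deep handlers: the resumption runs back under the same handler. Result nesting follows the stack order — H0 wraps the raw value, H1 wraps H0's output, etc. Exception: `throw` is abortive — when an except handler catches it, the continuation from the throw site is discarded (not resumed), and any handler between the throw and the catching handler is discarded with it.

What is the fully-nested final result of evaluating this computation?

Working:
throw(5) @ H0 caught ⇒ 14
H1 returns (14, ())
H2 returns [(14, ())]
= [(14, ())]

Answer: [(14, ())]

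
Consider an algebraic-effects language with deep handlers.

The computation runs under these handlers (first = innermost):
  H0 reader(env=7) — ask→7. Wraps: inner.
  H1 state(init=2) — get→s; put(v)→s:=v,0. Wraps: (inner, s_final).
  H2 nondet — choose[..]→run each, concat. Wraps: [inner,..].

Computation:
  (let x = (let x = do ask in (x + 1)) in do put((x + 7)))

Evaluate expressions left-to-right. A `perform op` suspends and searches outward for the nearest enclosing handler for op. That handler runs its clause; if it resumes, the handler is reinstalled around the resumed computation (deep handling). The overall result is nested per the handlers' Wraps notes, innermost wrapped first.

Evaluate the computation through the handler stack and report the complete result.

Evaluation trace:
ask @ H0 ⇒ 7
put(15) @ H1 ⇒ s:=15
H0 returns 0
H1 returns (0, 15)
H2 returns [(0, 15)]
= [(0, 15)]

Answer: [(0, 15)]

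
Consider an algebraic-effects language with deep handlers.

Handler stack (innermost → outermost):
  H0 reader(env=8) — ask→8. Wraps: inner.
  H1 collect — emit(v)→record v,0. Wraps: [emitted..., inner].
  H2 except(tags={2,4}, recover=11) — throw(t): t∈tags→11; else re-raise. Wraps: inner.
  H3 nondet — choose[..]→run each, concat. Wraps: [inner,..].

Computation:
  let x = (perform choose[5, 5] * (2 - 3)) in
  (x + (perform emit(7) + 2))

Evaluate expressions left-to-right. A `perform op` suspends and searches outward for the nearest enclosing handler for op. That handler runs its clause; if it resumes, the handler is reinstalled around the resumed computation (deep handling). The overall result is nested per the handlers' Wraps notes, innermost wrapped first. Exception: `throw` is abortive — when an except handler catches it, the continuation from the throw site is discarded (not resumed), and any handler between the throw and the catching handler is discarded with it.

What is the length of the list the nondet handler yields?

Answer: 2

Working:
choose[5, 5] @ H3
  branch[0] choose=5:
    emit(7) @ H1 ⇒ out+=7
    H0 returns -3
    H1 returns [7, -3]
    H2 returns [7, -3]
    H3 returns [[7, -3]]
  branch[1] choose=5:
    emit(7) @ H1 ⇒ out+=7
    H0 returns -3
    H1 returns [7, -3]
    H2 returns [7, -3]
    H3 returns [[7, -3]]
= [[7, -3], [7, -3]]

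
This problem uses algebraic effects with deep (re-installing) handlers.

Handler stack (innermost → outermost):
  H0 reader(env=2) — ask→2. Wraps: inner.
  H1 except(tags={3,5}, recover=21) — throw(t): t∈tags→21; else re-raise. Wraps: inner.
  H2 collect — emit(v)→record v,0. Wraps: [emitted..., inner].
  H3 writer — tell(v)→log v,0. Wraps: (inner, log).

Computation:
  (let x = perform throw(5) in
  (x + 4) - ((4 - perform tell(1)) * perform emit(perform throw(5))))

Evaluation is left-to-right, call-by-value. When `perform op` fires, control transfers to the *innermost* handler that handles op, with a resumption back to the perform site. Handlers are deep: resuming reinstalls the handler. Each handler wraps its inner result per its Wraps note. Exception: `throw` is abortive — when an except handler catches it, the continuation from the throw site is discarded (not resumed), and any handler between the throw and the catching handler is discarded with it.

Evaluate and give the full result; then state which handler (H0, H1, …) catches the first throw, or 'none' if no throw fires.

Working:
throw(5) @ H1 caught ⇒ 21
H2 returns [21]
H3 returns ([21], ())
= ([21], ())

Answer: ([21], ()) ; first throw caught by: H1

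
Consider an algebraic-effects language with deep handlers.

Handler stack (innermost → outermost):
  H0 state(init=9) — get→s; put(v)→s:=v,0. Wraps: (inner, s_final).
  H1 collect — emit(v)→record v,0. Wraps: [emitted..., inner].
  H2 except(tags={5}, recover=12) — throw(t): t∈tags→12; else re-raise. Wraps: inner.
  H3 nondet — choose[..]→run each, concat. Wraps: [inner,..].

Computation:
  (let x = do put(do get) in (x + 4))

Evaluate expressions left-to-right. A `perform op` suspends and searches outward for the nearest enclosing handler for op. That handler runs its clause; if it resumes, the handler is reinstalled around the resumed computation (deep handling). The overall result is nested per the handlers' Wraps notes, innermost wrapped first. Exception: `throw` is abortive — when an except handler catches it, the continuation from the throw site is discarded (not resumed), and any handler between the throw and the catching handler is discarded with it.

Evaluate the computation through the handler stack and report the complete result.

Answer: [[(4, 9)]]

Working:
get @ H0 ⇒ 9
put(9) @ H0 ⇒ s:=9
H0 returns (4, 9)
H1 returns [(4, 9)]
H2 returns [(4, 9)]
H3 returns [[(4, 9)]]
= [[(4, 9)]]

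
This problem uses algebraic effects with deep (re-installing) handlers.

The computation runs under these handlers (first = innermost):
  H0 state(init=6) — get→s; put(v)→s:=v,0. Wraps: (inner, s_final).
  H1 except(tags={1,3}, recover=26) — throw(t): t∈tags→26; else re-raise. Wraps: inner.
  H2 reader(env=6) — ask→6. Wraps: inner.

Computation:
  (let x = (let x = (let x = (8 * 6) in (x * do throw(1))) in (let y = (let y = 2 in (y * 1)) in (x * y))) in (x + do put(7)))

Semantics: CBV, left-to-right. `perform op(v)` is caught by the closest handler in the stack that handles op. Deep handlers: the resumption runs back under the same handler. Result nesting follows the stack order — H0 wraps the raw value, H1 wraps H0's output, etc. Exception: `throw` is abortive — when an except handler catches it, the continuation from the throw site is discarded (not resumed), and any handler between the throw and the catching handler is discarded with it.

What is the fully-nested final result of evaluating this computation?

Step-by-step:
throw(1) @ H1 caught ⇒ 26
H2 returns 26
= 26

Answer: 26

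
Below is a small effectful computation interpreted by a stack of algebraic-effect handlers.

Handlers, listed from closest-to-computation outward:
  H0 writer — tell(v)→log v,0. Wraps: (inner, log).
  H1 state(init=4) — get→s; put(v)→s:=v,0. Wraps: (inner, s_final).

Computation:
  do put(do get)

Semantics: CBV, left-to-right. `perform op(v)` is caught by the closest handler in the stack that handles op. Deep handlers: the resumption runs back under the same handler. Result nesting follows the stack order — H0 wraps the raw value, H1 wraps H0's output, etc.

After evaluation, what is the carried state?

Answer: 4

Evaluation trace:
get @ H1 ⇒ 4
put(4) @ H1 ⇒ s:=4
H0 returns (0, ())
H1 returns ((0, ()), 4)
= ((0, ()), 4)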